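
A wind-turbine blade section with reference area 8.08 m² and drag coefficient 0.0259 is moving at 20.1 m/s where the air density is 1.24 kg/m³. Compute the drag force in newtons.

D = 52.4 N

D = ½ρv²S·CD = ½ × 1.24 × 20.1² × 8.08 × 0.0259 = 52.4 N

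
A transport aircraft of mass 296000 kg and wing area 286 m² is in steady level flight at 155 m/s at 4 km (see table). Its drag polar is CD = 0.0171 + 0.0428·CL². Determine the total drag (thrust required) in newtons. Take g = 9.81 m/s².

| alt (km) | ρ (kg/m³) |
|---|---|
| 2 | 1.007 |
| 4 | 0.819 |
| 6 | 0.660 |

At 4 km, from the table: ρ = 0.819 kg/m³.
Weight W = mg = 296000 × 9.81 = 2.9038×10^6 N; in level flight L = W.
Dynamic pressure q = 0.5 × 0.819 × 155² = 9838 Pa.
CL = 2W/(ρv²S) = 2×2.9038×10^6/(0.819×155²×286) = 1.032.
CD = 0.0171 + 0.0428 × 1.032² = 0.06268.
D = q·S·CD = 9838 × 286 × 0.06268 = 1.764×10^5 N

D = 1.76×10^5 N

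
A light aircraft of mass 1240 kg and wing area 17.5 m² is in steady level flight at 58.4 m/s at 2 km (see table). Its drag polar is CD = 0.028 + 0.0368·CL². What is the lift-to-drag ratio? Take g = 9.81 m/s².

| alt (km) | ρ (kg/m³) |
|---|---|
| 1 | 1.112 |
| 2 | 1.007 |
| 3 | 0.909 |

L/D = 11.9

At 2 km, from the table: ρ = 1.007 kg/m³.
Level flight ⇒ L = W = m·g = 1240 × 9.81 = 12164 N.
Dynamic pressure q = 0.5 × 1.007 × 58.4² = 1717 Pa.
CL = W/(q·S) = 12164 / (1717 × 17.5) = 0.4048.
CD = 0.028 + 0.0368 × 0.4048² = 0.03403.
L/D = CL/CD = 0.4048 / 0.03403 = 11.9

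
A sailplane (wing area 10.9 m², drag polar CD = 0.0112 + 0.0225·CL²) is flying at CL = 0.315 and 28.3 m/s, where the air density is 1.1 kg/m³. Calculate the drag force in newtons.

CD = 0.0112 + 0.0225 × 0.315² = 0.01343
D = ½ρv²S·CD = ½ × 1.1 × 28.3² × 10.9 × 0.01343 = 64.5 N

D = 64.5 N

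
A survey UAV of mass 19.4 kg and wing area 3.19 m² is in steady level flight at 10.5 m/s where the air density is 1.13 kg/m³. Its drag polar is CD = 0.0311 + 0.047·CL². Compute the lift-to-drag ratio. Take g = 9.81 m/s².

L/D = 12.9

In steady level flight, lift balances weight: W = mg = 19.4 × 9.81 = 190.31 N.
q = ½ρv² = ½ × 1.13 × 10.5² = 62.29 Pa.
CL = 2W/(ρv²S) = 2×190.31/(1.13×10.5²×3.19) = 0.9578.
CD = 0.0311 + 0.047 × 0.9578² = 0.07421.
L/D = CL/CD = 0.9578 / 0.07421 = 12.9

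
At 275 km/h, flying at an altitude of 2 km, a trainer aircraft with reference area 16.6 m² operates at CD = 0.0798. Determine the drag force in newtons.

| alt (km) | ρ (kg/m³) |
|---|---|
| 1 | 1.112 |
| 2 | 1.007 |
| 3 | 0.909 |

D = 3890 N

At 2 km, from the table: ρ = 1.007 kg/m³.
Convert speed: v = 275 km/h ÷ 3.6 = 76.39 m/s.
Dynamic pressure q = ½ρv² = ½ × 1.007 × 76.39² = 2938 Pa.
D = q·S·CD = 2938 × 16.6 × 0.0798 = 3890 N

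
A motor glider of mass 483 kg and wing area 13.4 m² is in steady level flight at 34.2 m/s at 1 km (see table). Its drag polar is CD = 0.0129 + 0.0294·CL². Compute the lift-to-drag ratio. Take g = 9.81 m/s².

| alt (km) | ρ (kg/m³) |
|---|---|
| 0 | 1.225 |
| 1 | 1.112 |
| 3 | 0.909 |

L/D = 25.2

At 1 km, from the table: ρ = 1.112 kg/m³.
Weight W = mg = 483 × 9.81 = 4738.2 N; in level flight L = W.
q = ½ρv² = ½ × 1.112 × 34.2² = 650.3 Pa.
CL = W/(q·S) = 4738.2 / (650.3 × 13.4) = 0.5437.
CD = 0.0129 + 0.0294 × 0.5437² = 0.02159.
L/D = CL/CD = 0.5437 / 0.02159 = 25.2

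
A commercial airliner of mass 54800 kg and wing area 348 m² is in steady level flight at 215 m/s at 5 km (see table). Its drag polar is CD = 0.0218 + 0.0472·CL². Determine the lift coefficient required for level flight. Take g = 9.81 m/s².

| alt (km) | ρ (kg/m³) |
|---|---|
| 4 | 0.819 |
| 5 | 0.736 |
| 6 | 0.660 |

CL = 0.0908

At 5 km, from the table: ρ = 0.736 kg/m³.
Level flight ⇒ L = W = m·g = 54800 × 9.81 = 5.3759×10^5 N.
Dynamic pressure q = 0.5 × 0.736 × 215² = 17010 Pa.
CL = W/(q·S) = 5.3759×10^5 / (17010 × 348) = 0.09081.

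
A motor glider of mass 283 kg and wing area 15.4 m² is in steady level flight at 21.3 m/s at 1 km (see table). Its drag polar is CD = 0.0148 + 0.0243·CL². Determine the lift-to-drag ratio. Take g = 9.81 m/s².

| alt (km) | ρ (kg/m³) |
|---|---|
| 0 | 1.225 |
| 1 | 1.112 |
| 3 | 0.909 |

L/D = 26.3

At 1 km, from the table: ρ = 1.112 kg/m³.
Level flight ⇒ L = W = m·g = 283 × 9.81 = 2776.2 N.
q = ½ρv² = ½ × 1.112 × 21.3² = 252.3 Pa.
Required CL = L/(qS) = 2776.2/(252.3·15.4) = 0.7147.
CD = 0.0148 + 0.0243 × 0.7147² = 0.02721.
L/D = CL/CD = 0.7147 / 0.02721 = 26.3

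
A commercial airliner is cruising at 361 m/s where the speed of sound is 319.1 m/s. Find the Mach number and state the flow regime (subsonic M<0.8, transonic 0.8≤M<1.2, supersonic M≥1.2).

M = v/a = 361 / 319.1 = 1.13
M = 1.13 → transonic.

M = 1.13 (transonic)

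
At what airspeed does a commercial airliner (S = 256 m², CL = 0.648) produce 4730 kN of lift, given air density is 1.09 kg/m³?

L = ½ρv²S·CL ⇒ v = √(2L/(ρ·S·CL))
v = √(2 × 4.73×10^6 / (1.09 × 256 × 0.648)) = √52320 = 229 m/s

v = 229 m/s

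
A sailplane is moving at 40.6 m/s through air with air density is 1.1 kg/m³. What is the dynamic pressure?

q = ½ρv² = ½ × 1.1 × 40.6² = 907 Pa

q = 907 Pa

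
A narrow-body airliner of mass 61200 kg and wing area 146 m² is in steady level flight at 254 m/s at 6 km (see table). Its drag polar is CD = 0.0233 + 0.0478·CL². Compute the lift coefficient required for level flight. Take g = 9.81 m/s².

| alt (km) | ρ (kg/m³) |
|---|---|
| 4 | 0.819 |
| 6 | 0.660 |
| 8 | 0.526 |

CL = 0.193

At 6 km, from the table: ρ = 0.660 kg/m³.
In steady level flight, lift balances weight: W = mg = 61200 × 9.81 = 6.0037×10^5 N.
Dynamic pressure q = 0.5 × 0.66 × 254² = 21290 Pa.
Required CL = L/(qS) = 6.0037×10^5/(21290·146) = 0.1931.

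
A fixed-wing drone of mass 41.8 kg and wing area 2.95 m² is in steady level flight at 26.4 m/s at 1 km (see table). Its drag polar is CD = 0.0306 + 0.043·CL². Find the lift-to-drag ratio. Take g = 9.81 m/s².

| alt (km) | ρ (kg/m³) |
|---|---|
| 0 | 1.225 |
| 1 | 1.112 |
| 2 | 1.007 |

L/D = 9.93

At 1 km, from the table: ρ = 1.112 kg/m³.
Weight W = mg = 41.8 × 9.81 = 410.06 N; in level flight L = W.
Dynamic pressure q = 0.5 × 1.112 × 26.4² = 387.5 Pa.
Required CL = L/(qS) = 410.06/(387.5·2.95) = 0.3587.
CD = 0.0306 + 0.043 × 0.3587² = 0.03613.
L/D = CL/CD = 0.3587 / 0.03613 = 9.93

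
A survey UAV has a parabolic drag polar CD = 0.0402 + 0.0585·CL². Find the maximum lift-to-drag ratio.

For CD = CD0 + K·CL², (L/D)max occurs at CL* = √(CD0/K) and equals 1/(2√(K·CD0)).
(L/D)max = 1/(2√(0.0585 × 0.0402)) = 1/(2 × 0.04849) = 10.3

(L/D)max = 10.3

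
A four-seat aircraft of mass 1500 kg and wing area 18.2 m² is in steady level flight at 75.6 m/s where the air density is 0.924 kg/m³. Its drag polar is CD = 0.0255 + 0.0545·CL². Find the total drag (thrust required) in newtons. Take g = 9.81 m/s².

D = 1470 N

In steady level flight, lift balances weight: W = mg = 1500 × 9.81 = 14715 N.
Dynamic pressure q = 0.5 × 0.924 × 75.6² = 2640 Pa.
CL = W/(q·S) = 14715 / (2640 × 18.2) = 0.3062.
CD = 0.0255 + 0.0545 × 0.3062² = 0.03061.
D = q·S·CD = 2640 × 18.2 × 0.03061 = 1471 N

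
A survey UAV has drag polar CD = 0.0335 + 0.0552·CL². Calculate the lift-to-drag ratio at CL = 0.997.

L/D = 11.3

CD = 0.0335 + 0.0552 × 0.997² = 0.08837
L/D = CL/CD = 0.997 / 0.08837 = 11.3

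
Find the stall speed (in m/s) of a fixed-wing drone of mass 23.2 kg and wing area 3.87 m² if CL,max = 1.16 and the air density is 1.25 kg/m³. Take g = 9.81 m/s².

At stall, lift equals weight: L = W = m·g = 23.2 × 9.81 = 227.6 N.
V_stall = √(2W/(ρ·S·CL,max)) = √(2 × 227.6 / (1.25 × 3.87 × 1.16))
V_stall = √81.12 = 9.01 m/s

V_stall = 9.01 m/s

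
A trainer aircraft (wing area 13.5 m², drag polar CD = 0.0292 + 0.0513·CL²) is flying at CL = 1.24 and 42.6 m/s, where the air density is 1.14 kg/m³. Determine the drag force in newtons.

CD = 0.0292 + 0.0513 × 1.24² = 0.1081
D = ½ρv²S·CD = ½ × 1.14 × 42.6² × 13.5 × 0.1081 = 1510 N

D = 1510 N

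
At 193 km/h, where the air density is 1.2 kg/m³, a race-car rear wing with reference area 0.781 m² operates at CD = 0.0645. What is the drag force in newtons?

D = 86.9 N

Convert speed: v = 193 km/h ÷ 3.6 = 53.61 m/s.
D = ½ρv²S·CD = ½ × 1.2 × 53.61² × 0.781 × 0.0645 = 86.9 N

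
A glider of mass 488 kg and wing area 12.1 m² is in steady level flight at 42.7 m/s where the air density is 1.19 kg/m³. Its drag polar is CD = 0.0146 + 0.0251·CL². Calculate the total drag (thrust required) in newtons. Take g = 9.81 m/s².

D = 235 N

In steady level flight, lift balances weight: W = mg = 488 × 9.81 = 4787.3 N.
Dynamic pressure q = 0.5 × 1.19 × 42.7² = 1085 Pa.
CL = W/(q·S) = 4787.3 / (1085 × 12.1) = 0.3647.
CD = 0.0146 + 0.0251 × 0.3647² = 0.01794.
D = q·S·CD = 1085 × 12.1 × 0.01794 = 235.5 N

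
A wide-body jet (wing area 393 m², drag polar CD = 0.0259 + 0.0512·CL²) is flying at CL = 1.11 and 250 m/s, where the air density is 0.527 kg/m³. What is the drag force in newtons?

D = 5.76×10^5 N

CD = 0.0259 + 0.0512 × 1.11² = 0.08898
D = ½ρv²S·CD = ½ × 0.527 × 250² × 393 × 0.08898 = 5.76×10^5 N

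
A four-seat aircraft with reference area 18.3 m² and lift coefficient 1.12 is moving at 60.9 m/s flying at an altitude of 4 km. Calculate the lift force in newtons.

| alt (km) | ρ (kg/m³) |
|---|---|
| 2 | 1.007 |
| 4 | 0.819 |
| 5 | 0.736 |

At 4 km, from the table: ρ = 0.819 kg/m³.
Dynamic pressure q = ½ρv² = ½ × 0.819 × 60.9² = 1519 Pa.
L = q·S·CL = 1519 × 18.3 × 1.12 = 31100 N ≈ 31.1 kN

L = 31100 N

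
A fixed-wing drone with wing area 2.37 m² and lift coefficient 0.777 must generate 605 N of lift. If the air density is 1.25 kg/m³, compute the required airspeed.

v = 22.9 m/s

L = ½ρv²S·CL ⇒ v = √(2L/(ρ·S·CL))
v = √(2 × 605 / (1.25 × 2.37 × 0.777)) = √525.7 = 22.9 m/s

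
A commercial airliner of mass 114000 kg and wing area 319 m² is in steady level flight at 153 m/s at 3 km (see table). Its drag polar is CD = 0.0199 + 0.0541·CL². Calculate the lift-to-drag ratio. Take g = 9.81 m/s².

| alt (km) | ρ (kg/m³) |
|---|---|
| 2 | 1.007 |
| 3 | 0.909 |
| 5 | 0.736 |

L/D = 12.8

At 3 km, from the table: ρ = 0.909 kg/m³.
Level flight ⇒ L = W = m·g = 114000 × 9.81 = 1.1183×10^6 N.
q = ½ρv² = ½ × 0.909 × 153² = 10640 Pa.
Required CL = L/(qS) = 1.1183×10^6/(10640·319) = 0.3295.
CD = 0.0199 + 0.0541 × 0.3295² = 0.02577.
L/D = CL/CD = 0.3295 / 0.02577 = 12.8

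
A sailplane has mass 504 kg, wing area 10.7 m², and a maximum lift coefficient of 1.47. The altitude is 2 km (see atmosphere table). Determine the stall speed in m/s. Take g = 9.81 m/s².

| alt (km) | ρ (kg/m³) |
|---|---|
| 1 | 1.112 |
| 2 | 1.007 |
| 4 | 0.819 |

V_stall = 25 m/s

At 2 km, from the table: ρ = 1.007 kg/m³.
At stall, lift equals weight: L = W = m·g = 504 × 9.81 = 4944 N.
V_stall = √(2W/(ρ·S·CL,max)) = √(2 × 4944 / (1.007 × 10.7 × 1.47))
V_stall = √624.3 = 25 m/s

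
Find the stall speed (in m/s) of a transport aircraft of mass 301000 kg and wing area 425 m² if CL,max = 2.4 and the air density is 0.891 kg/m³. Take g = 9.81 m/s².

Stall occurs when L = W at CL,max. W = mg = 301000 × 9.81 = 2.953×10^6 N.
From L = ½ρV²S·CL,max = W: V_stall = √(2W/(ρSCL,max)) = √(2·2.953×10^6/(0.891·425·2.4))
V_stall = √6498 = 80.6 m/s

V_stall = 80.6 m/s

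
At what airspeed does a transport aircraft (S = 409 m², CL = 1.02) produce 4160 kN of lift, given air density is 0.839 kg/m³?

v = 154 m/s

L = ½ρv²S·CL ⇒ v = √(2L/(ρ·S·CL))
v = √(2 × 4.16×10^6 / (0.839 × 409 × 1.02)) = √23770 = 154 m/s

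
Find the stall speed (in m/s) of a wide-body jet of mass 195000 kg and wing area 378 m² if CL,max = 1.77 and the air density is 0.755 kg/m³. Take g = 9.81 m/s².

Stall occurs when L = W at CL,max. W = mg = 195000 × 9.81 = 1.913×10^6 N.
V_stall = √(2W/(ρ·S·CL,max)) = √(2 × 1.913×10^6 / (0.755 × 378 × 1.77))
V_stall = √7574 = 87 m/s

V_stall = 87 m/s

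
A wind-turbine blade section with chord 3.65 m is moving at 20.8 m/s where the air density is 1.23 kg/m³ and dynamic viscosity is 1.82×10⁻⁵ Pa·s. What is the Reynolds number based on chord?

Re = ρ·v·c/μ = 1.23 × 20.8 × 3.65 / (1.82×10⁻⁵) = 5.13×10^6

Re = 5.13×10^6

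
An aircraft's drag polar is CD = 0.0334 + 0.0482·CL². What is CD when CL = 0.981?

CD = 0.0334 + 0.0482 × 0.981² = 0.0334 + 0.04639 = 0.0798

CD = 0.0798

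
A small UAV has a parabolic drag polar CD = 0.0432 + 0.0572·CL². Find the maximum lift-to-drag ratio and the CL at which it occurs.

For CD = CD0 + K·CL², (L/D)max occurs at CL* = √(CD0/K) and equals 1/(2√(K·CD0)).
(L/D)max = 1/(2√(0.0572 × 0.0432)) = 1/(2 × 0.04971) = 10.1
CL* = √(0.0432/0.0572) = 0.869

(L/D)max = 10.1, at CL = 0.869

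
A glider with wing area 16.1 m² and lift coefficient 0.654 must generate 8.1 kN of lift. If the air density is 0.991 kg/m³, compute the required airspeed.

v = 39.4 m/s

L = ½ρv²S·CL ⇒ v = √(2L/(ρ·S·CL))
v = √(2 × 8100 / (0.991 × 16.1 × 0.654)) = √1553 = 39.4 m/s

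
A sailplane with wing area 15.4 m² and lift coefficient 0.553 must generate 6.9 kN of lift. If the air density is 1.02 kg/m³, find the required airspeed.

v = 39.9 m/s

L = ½ρv²S·CL ⇒ v = √(2L/(ρ·S·CL))
v = √(2 × 6900 / (1.02 × 15.4 × 0.553)) = √1589 = 39.9 m/s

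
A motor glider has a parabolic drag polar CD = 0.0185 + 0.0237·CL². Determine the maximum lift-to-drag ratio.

For CD = CD0 + K·CL², (L/D)max occurs at CL* = √(CD0/K) and equals 1/(2√(K·CD0)).
(L/D)max = 1/(2√(0.0237 × 0.0185)) = 1/(2 × 0.02094) = 23.9

(L/D)max = 23.9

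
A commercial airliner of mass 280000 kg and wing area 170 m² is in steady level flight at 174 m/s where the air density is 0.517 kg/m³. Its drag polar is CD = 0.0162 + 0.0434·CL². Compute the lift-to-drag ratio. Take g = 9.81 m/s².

Level flight ⇒ L = W = m·g = 280000 × 9.81 = 2.7468×10^6 N.
q = ½ρv² = ½ × 0.517 × 174² = 7826 Pa.
CL = 2W/(ρv²S) = 2×2.7468×10^6/(0.517×174²×170) = 2.065.
CD = 0.0162 + 0.0434 × 2.065² = 0.2012.
L/D = CL/CD = 2.065 / 0.2012 = 10.3

L/D = 10.3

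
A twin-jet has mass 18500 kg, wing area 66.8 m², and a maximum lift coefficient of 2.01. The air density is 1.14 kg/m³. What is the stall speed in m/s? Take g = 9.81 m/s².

V_stall = 48.7 m/s

Stall occurs when L = W at CL,max. W = mg = 18500 × 9.81 = 1.815×10^5 N.
V_stall = √(2W/(ρ·S·CL,max)) = √(2 × 1.815×10^5 / (1.14 × 66.8 × 2.01))
V_stall = √2371 = 48.7 m/s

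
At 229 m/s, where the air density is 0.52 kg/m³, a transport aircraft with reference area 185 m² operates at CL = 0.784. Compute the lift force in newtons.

L = 1.98×10^6 N

L = ½ρv²S·CL = ½ × 0.52 × 229² × 185 × 0.784 = 1.98×10^6 N ≈ 1980 kN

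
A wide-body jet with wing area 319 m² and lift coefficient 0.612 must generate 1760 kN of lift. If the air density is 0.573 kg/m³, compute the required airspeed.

v = 177 m/s

L = ½ρv²S·CL ⇒ v = √(2L/(ρ·S·CL))
v = √(2 × 1.76×10^6 / (0.573 × 319 × 0.612)) = √31470 = 177 m/s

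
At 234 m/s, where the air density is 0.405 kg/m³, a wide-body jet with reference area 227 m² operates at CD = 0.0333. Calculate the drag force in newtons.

Dynamic pressure q = ½ρv² = ½ × 0.405 × 234² = 11090 Pa.
D = q·S·CD = 11090 × 227 × 0.0333 = 83800 N ≈ 83.8 kN

D = 83800 N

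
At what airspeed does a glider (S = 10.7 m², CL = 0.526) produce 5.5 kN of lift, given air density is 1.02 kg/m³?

v = 43.8 m/s

L = ½ρv²S·CL ⇒ v = √(2L/(ρ·S·CL))
v = √(2 × 5500 / (1.02 × 10.7 × 0.526)) = √1916 = 43.8 m/s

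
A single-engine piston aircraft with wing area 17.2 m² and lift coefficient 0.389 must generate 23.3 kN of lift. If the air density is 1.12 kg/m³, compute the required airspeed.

v = 78.9 m/s

L = ½ρv²S·CL ⇒ v = √(2L/(ρ·S·CL))
v = √(2 × 23300 / (1.12 × 17.2 × 0.389)) = √6219 = 78.9 m/s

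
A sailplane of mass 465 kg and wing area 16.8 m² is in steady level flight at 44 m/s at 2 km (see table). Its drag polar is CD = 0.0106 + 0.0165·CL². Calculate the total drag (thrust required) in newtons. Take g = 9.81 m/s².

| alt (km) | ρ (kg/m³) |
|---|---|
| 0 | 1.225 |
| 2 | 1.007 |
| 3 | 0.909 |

D = 195 N

At 2 km, from the table: ρ = 1.007 kg/m³.
Level flight ⇒ L = W = m·g = 465 × 9.81 = 4561.7 N.
q = ½ρv² = ½ × 1.007 × 44² = 974.8 Pa.
Required CL = L/(qS) = 4561.7/(974.8·16.8) = 0.2786.
CD = 0.0106 + 0.0165 × 0.2786² = 0.01188.
D = q·S·CD = 974.8 × 16.8 × 0.01188 = 194.6 N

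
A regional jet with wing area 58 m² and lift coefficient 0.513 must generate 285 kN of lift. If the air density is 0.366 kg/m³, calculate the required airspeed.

L = ½ρv²S·CL ⇒ v = √(2L/(ρ·S·CL))
v = √(2 × 2.85×10^5 / (0.366 × 58 × 0.513)) = √52340 = 229 m/s

v = 229 m/s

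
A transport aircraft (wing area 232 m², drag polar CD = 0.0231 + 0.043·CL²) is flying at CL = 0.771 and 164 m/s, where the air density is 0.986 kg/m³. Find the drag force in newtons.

D = 1.5×10^5 N

CD = 0.0231 + 0.043 × 0.771² = 0.04866
D = ½ρv²S·CD = ½ × 0.986 × 164² × 232 × 0.04866 = 1.5×10^5 N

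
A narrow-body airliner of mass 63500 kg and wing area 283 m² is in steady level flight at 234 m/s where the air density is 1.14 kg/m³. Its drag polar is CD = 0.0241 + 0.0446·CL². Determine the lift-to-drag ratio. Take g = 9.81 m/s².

In steady level flight, lift balances weight: W = mg = 63500 × 9.81 = 6.2294×10^5 N.
Dynamic pressure q = 0.5 × 1.14 × 234² = 31210 Pa.
CL = W/(q·S) = 6.2294×10^5 / (31210 × 283) = 0.07053.
CD = 0.0241 + 0.0446 × 0.07053² = 0.02432.
L/D = CL/CD = 0.07053 / 0.02432 = 2.9

L/D = 2.9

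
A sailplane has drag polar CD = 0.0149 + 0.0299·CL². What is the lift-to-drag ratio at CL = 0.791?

L/D = 23.5

CD = 0.0149 + 0.0299 × 0.791² = 0.03361
L/D = CL/CD = 0.791 / 0.03361 = 23.5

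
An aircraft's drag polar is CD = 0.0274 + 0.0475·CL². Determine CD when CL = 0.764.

CD = 0.0551

CD = 0.0274 + 0.0475 × 0.764² = 0.0274 + 0.02773 = 0.0551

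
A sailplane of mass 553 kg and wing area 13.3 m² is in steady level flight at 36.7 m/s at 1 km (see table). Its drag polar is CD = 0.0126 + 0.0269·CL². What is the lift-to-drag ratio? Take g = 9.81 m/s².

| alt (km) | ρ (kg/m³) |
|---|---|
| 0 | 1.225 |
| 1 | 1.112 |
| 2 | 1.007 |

L/D = 26.5

At 1 km, from the table: ρ = 1.112 kg/m³.
Level flight ⇒ L = W = m·g = 553 × 9.81 = 5424.9 N.
Dynamic pressure q = 0.5 × 1.112 × 36.7² = 748.9 Pa.
CL = W/(q·S) = 5424.9 / (748.9 × 13.3) = 0.5447.
CD = 0.0126 + 0.0269 × 0.5447² = 0.02058.
L/D = CL/CD = 0.5447 / 0.02058 = 26.5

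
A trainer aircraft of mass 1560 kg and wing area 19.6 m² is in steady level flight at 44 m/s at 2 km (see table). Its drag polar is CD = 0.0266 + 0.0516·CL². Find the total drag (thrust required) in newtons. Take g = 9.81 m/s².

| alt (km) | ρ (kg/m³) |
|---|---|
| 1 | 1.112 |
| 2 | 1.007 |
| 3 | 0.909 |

At 2 km, from the table: ρ = 1.007 kg/m³.
Level flight ⇒ L = W = m·g = 1560 × 9.81 = 15304 N.
Dynamic pressure q = 0.5 × 1.007 × 44² = 974.8 Pa.
Required CL = L/(qS) = 15304/(974.8·19.6) = 0.801.
CD = 0.0266 + 0.0516 × 0.801² = 0.05971.
D = q·S·CD = 974.8 × 19.6 × 0.05971 = 1141 N

D = 1140 N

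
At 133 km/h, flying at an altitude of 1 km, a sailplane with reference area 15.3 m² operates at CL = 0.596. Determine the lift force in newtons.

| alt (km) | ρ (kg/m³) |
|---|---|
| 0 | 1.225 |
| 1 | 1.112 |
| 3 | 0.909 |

At 1 km, from the table: ρ = 1.112 kg/m³.
Convert speed: v = 133 km/h ÷ 3.6 = 36.94 m/s.
Dynamic pressure q = ½ρv² = ½ × 1.112 × 36.94² = 758.9 Pa.
L = q·S·CL = 758.9 × 15.3 × 0.596 = 6920 N ≈ 6.92 kN

L = 6920 N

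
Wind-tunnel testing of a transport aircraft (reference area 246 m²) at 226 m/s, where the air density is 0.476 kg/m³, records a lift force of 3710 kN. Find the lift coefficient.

CL = 1.24

From L = ½ρv²S·CL, rearranging gives CL = 2L/(ρv²S).
CL = 2 × 3.71×10^6 / (0.476 × 226² × 246) = 1.24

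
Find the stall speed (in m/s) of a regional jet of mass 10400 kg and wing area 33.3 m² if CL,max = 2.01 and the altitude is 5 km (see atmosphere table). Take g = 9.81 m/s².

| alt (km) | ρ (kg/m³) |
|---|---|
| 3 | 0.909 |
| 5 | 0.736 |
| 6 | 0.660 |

At 5 km, from the table: ρ = 0.736 kg/m³.
At stall, lift equals weight: L = W = m·g = 10400 × 9.81 = 1.02×10^5 N.
From L = ½ρV²S·CL,max = W: V_stall = √(2W/(ρSCL,max)) = √(2·1.02×10^5/(0.736·33.3·2.01))
V_stall = √4142 = 64.4 m/s

V_stall = 64.4 m/s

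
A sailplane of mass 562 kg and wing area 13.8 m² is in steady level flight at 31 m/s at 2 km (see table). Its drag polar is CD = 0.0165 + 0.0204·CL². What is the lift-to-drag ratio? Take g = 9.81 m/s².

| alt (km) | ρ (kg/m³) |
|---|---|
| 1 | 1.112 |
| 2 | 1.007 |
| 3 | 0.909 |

At 2 km, from the table: ρ = 1.007 kg/m³.
Level flight ⇒ L = W = m·g = 562 × 9.81 = 5513.2 N.
Dynamic pressure q = 0.5 × 1.007 × 31² = 483.9 Pa.
CL = W/(q·S) = 5513.2 / (483.9 × 13.8) = 0.8257.
CD = 0.0165 + 0.0204 × 0.8257² = 0.03041.
L/D = CL/CD = 0.8257 / 0.03041 = 27.2

L/D = 27.2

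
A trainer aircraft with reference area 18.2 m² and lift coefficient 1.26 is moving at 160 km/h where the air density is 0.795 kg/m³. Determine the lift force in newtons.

Convert speed: v = 160 km/h ÷ 3.6 = 44.44 m/s.
L = ½ρv²S·CL = ½ × 0.795 × 44.44² × 18.2 × 1.26 = 18000 N ≈ 18 kN

L = 18000 N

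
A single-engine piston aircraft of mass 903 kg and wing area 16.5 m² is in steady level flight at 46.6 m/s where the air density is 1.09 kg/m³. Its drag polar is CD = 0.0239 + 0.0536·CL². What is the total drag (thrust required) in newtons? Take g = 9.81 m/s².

Weight W = mg = 903 × 9.81 = 8858.4 N; in level flight L = W.
q = ½ρv² = ½ × 1.09 × 46.6² = 1184 Pa.
CL = 2W/(ρv²S) = 2×8858.4/(1.09×46.6²×16.5) = 0.4536.
CD = 0.0239 + 0.0536 × 0.4536² = 0.03493.
D = q·S·CD = 1184 × 16.5 × 0.03493 = 682.1 N

D = 682 N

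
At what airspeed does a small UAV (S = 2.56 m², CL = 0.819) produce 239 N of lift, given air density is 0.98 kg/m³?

v = 15.3 m/s

L = ½ρv²S·CL ⇒ v = √(2L/(ρ·S·CL))
v = √(2 × 239 / (0.98 × 2.56 × 0.819)) = √232.6 = 15.3 m/s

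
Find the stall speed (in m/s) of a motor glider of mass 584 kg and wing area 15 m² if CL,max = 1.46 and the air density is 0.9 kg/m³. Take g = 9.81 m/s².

V_stall = 24.1 m/s

Weight W = mg = 584 × 9.81 = 5729 N.
From L = ½ρV²S·CL,max = W: V_stall = √(2W/(ρSCL,max)) = √(2·5729/(0.9·15·1.46))
V_stall = √581.3 = 24.1 m/s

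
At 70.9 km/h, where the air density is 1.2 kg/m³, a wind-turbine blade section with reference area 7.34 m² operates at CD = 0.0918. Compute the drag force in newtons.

D = 157 N

Convert speed: v = 70.9 km/h ÷ 3.6 = 19.69 m/s.
D = ½ρv²S·CD = ½ × 1.2 × 19.69² × 7.34 × 0.0918 = 157 N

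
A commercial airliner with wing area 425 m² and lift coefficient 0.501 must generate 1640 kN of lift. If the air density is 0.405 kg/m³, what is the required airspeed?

L = ½ρv²S·CL ⇒ v = √(2L/(ρ·S·CL))
v = √(2 × 1.64×10^6 / (0.405 × 425 × 0.501)) = √38040 = 195 m/s

v = 195 m/s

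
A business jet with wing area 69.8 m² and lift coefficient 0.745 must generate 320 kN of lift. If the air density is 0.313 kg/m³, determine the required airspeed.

v = 198 m/s

L = ½ρv²S·CL ⇒ v = √(2L/(ρ·S·CL))
v = √(2 × 3.2×10^5 / (0.313 × 69.8 × 0.745)) = √39320 = 198 m/s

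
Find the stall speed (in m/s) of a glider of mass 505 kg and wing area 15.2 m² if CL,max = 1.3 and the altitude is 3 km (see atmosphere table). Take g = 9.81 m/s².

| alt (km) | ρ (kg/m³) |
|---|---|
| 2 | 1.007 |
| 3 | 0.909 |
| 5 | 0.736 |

V_stall = 23.5 m/s

At 3 km, from the table: ρ = 0.909 kg/m³.
Stall occurs when L = W at CL,max. W = mg = 505 × 9.81 = 4954 N.
From L = ½ρV²S·CL,max = W: V_stall = √(2W/(ρSCL,max)) = √(2·4954/(0.909·15.2·1.3))
V_stall = √551.6 = 23.5 m/s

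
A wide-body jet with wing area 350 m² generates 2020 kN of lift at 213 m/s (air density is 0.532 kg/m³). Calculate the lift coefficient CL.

From L = ½ρv²S·CL, rearranging gives CL = 2L/(ρv²S).
CL = 2 × 2.02×10^6 / (0.532 × 213² × 350) = 0.478

CL = 0.478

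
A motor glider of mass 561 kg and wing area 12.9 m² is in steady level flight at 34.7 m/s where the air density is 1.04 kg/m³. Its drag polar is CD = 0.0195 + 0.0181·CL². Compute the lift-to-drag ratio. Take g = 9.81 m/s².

Weight W = mg = 561 × 9.81 = 5503.4 N; in level flight L = W.
q = ½ρv² = ½ × 1.04 × 34.7² = 626.1 Pa.
CL = W/(q·S) = 5503.4 / (626.1 × 12.9) = 0.6814.
CD = 0.0195 + 0.0181 × 0.6814² = 0.0279.
L/D = CL/CD = 0.6814 / 0.0279 = 24.4

L/D = 24.4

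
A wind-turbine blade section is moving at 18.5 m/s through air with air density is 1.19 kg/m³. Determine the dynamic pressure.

q = 204 Pa

q = ½ρv² = ½ × 1.19 × 18.5² = 204 Pa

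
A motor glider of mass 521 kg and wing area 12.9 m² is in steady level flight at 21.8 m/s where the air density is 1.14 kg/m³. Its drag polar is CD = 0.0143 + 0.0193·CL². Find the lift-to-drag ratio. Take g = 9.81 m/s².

Weight W = mg = 521 × 9.81 = 5111 N; in level flight L = W.
q = ½ρv² = ½ × 1.14 × 21.8² = 270.9 Pa.
Required CL = L/(qS) = 5111/(270.9·12.9) = 1.463.
CD = 0.0143 + 0.0193 × 1.463² = 0.05559.
L/D = CL/CD = 1.463 / 0.05559 = 26.3

L/D = 26.3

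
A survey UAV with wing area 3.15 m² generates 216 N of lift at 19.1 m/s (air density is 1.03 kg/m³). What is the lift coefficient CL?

CL = 0.365

From L = ½ρv²S·CL, rearranging gives CL = 2L/(ρv²S).
CL = 2 × 216 / (1.03 × 19.1² × 3.15) = 0.365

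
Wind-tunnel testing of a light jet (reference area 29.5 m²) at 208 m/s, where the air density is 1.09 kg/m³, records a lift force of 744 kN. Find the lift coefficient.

CL = 1.07

From L = ½ρv²S·CL, rearranging gives CL = 2L/(ρv²S).
CL = 2 × 7.44×10^5 / (1.09 × 208² × 29.5) = 1.07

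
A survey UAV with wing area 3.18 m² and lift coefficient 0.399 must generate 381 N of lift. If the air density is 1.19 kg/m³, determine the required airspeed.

L = ½ρv²S·CL ⇒ v = √(2L/(ρ·S·CL))
v = √(2 × 381 / (1.19 × 3.18 × 0.399)) = √504.7 = 22.5 m/s

v = 22.5 m/s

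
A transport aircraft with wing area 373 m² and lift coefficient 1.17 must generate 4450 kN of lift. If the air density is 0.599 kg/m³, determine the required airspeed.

L = ½ρv²S·CL ⇒ v = √(2L/(ρ·S·CL))
v = √(2 × 4.45×10^6 / (0.599 × 373 × 1.17)) = √34050 = 185 m/s

v = 185 m/s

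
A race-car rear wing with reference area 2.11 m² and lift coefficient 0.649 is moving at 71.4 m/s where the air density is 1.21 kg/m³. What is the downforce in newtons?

L = 4220 N

Dynamic pressure q = ½ρv² = ½ × 1.21 × 71.4² = 3084 Pa.
L = q·S·CL = 3084 × 2.11 × 0.649 = 4220 N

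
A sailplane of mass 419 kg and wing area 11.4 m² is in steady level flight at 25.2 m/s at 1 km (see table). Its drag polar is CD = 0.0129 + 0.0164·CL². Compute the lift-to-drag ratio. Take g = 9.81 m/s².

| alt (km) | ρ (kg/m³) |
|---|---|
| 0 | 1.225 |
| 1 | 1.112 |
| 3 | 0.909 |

At 1 km, from the table: ρ = 1.112 kg/m³.
Weight W = mg = 419 × 9.81 = 4110.4 N; in level flight L = W.
q = ½ρv² = ½ × 1.112 × 25.2² = 353.1 Pa.
CL = W/(q·S) = 4110.4 / (353.1 × 11.4) = 1.021.
CD = 0.0129 + 0.0164 × 1.021² = 0.03.
L/D = CL/CD = 1.021 / 0.03 = 34

L/D = 34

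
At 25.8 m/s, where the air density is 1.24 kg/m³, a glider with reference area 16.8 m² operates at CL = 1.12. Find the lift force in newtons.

L = 7770 N

Dynamic pressure q = ½ρv² = ½ × 1.24 × 25.8² = 412.7 Pa.
L = q·S·CL = 412.7 × 16.8 × 1.12 = 7770 N ≈ 7.77 kN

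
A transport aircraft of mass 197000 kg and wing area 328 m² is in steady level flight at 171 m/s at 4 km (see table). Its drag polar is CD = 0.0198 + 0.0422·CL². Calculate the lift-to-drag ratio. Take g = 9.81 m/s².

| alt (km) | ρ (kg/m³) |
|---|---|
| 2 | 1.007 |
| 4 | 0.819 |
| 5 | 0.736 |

L/D = 16.4

At 4 km, from the table: ρ = 0.819 kg/m³.
In steady level flight, lift balances weight: W = mg = 197000 × 9.81 = 1.9326×10^6 N.
Dynamic pressure q = 0.5 × 0.819 × 171² = 11970 Pa.
CL = W/(q·S) = 1.9326×10^6 / (11970 × 328) = 0.4921.
CD = 0.0198 + 0.0422 × 0.4921² = 0.03002.
L/D = CL/CD = 0.4921 / 0.03002 = 16.4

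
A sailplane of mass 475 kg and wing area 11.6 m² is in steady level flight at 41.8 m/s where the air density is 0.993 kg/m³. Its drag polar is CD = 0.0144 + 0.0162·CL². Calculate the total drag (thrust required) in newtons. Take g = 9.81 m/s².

D = 180 N

Level flight ⇒ L = W = m·g = 475 × 9.81 = 4659.8 N.
q = ½ρv² = ½ × 0.993 × 41.8² = 867.5 Pa.
CL = 2W/(ρv²S) = 2×4659.8/(0.993×41.8²×11.6) = 0.4631.
CD = 0.0144 + 0.0162 × 0.4631² = 0.01787.
D = q·S·CD = 867.5 × 11.6 × 0.01787 = 179.9 N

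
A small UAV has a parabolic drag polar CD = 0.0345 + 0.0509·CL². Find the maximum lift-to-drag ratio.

For CD = CD0 + K·CL², (L/D)max occurs at CL* = √(CD0/K) and equals 1/(2√(K·CD0)).
(L/D)max = 1/(2√(0.0509 × 0.0345)) = 1/(2 × 0.04191) = 11.9

(L/D)max = 11.9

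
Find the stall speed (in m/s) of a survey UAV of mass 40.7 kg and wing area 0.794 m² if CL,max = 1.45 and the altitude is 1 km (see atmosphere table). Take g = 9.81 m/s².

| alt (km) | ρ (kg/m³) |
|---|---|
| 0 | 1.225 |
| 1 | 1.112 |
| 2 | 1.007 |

At 1 km, from the table: ρ = 1.112 kg/m³.
At stall, lift equals weight: L = W = m·g = 40.7 × 9.81 = 399.3 N.
From L = ½ρV²S·CL,max = W: V_stall = √(2W/(ρSCL,max)) = √(2·399.3/(1.112·0.794·1.45))
V_stall = √623.7 = 25 m/s

V_stall = 25 m/s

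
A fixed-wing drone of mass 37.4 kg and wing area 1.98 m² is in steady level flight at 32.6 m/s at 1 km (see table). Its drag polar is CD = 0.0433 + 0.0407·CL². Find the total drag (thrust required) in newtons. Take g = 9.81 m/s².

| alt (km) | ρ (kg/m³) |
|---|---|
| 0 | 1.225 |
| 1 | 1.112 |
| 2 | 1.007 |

D = 55.3 N

At 1 km, from the table: ρ = 1.112 kg/m³.
Level flight ⇒ L = W = m·g = 37.4 × 9.81 = 366.89 N.
Dynamic pressure q = 0.5 × 1.112 × 32.6² = 590.9 Pa.
CL = 2W/(ρv²S) = 2×366.89/(1.112×32.6²×1.98) = 0.3136.
CD = 0.0433 + 0.0407 × 0.3136² = 0.0473.
D = q·S·CD = 590.9 × 1.98 × 0.0473 = 55.34 N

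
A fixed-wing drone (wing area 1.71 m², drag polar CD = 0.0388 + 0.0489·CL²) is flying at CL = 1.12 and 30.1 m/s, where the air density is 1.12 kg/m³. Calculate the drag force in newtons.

D = 86.9 N

CD = 0.0388 + 0.0489 × 1.12² = 0.1001
D = ½ρv²S·CD = ½ × 1.12 × 30.1² × 1.71 × 0.1001 = 86.9 N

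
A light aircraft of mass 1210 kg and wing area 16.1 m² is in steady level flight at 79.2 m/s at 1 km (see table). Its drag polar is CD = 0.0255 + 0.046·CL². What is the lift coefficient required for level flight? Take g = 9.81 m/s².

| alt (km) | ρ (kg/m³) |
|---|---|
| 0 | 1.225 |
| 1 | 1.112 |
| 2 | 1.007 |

CL = 0.211

At 1 km, from the table: ρ = 1.112 kg/m³.
Weight W = mg = 1210 × 9.81 = 11870 N; in level flight L = W.
q = ½ρv² = ½ × 1.112 × 79.2² = 3488 Pa.
CL = 2W/(ρv²S) = 2×11870/(1.112×79.2²×16.1) = 0.2114.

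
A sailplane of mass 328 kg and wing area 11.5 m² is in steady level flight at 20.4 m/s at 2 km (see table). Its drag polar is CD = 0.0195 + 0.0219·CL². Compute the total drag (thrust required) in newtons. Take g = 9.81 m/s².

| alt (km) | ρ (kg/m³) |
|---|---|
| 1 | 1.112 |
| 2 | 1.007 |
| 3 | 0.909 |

At 2 km, from the table: ρ = 1.007 kg/m³.
Level flight ⇒ L = W = m·g = 328 × 9.81 = 3217.7 N.
q = ½ρv² = ½ × 1.007 × 20.4² = 209.5 Pa.
CL = 2W/(ρv²S) = 2×3217.7/(1.007×20.4²×11.5) = 1.335.
CD = 0.0195 + 0.0219 × 1.335² = 0.05855.
D = q·S·CD = 209.5 × 11.5 × 0.05855 = 141.1 N

D = 141 N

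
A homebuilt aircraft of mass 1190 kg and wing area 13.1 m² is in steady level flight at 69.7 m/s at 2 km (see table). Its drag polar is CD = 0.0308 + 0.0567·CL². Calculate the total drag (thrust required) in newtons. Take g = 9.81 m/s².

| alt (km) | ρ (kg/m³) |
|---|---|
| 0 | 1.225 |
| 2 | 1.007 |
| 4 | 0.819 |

D = 1230 N

At 2 km, from the table: ρ = 1.007 kg/m³.
Level flight ⇒ L = W = m·g = 1190 × 9.81 = 11674 N.
q = ½ρv² = ½ × 1.007 × 69.7² = 2446 Pa.
CL = W/(q·S) = 11674 / (2446 × 13.1) = 0.3643.
CD = 0.0308 + 0.0567 × 0.3643² = 0.03833.
D = q·S·CD = 2446 × 13.1 × 0.03833 = 1228 N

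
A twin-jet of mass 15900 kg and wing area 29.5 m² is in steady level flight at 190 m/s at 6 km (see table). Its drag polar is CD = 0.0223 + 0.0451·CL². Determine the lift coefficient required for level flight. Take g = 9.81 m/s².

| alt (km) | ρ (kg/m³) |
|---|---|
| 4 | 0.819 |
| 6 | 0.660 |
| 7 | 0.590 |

CL = 0.444

At 6 km, from the table: ρ = 0.660 kg/m³.
In steady level flight, lift balances weight: W = mg = 15900 × 9.81 = 1.5598×10^5 N.
Dynamic pressure q = 0.5 × 0.66 × 190² = 11910 Pa.
Required CL = L/(qS) = 1.5598×10^5/(11910·29.5) = 0.4438.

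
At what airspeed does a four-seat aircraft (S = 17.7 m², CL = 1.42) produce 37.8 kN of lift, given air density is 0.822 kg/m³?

L = ½ρv²S·CL ⇒ v = √(2L/(ρ·S·CL))
v = √(2 × 37800 / (0.822 × 17.7 × 1.42)) = √3659 = 60.5 m/s

v = 60.5 m/s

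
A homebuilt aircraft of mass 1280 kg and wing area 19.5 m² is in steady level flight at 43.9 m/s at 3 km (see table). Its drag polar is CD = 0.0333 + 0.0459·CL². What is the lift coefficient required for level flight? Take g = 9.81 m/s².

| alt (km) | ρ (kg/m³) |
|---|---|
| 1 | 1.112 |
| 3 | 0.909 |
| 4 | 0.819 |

CL = 0.735

At 3 km, from the table: ρ = 0.909 kg/m³.
Level flight ⇒ L = W = m·g = 1280 × 9.81 = 12557 N.
Dynamic pressure q = 0.5 × 0.909 × 43.9² = 875.9 Pa.
CL = 2W/(ρv²S) = 2×12557/(0.909×43.9²×19.5) = 0.7352.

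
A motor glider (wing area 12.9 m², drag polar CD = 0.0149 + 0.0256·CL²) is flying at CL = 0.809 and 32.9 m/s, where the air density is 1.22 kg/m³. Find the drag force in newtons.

CD = 0.0149 + 0.0256 × 0.809² = 0.03165
D = ½ρv²S·CD = ½ × 1.22 × 32.9² × 12.9 × 0.03165 = 270 N

D = 270 N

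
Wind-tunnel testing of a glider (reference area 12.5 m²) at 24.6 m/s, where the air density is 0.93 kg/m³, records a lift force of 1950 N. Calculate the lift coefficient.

CL = 0.554

From L = ½ρv²S·CL, rearranging gives CL = 2L/(ρv²S).
CL = 2 × 1950 / (0.93 × 24.6² × 12.5) = 0.554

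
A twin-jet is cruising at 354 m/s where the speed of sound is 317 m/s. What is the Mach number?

M = 1.12

M = v/a = 354 / 317 = 1.12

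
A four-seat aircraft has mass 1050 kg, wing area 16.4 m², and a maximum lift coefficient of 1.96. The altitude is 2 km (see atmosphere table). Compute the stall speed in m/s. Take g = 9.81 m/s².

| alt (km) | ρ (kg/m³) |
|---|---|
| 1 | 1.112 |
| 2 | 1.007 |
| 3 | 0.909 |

V_stall = 25.2 m/s

At 2 km, from the table: ρ = 1.007 kg/m³.
Weight W = mg = 1050 × 9.81 = 10300 N.
From L = ½ρV²S·CL,max = W: V_stall = √(2W/(ρSCL,max)) = √(2·10300/(1.007·16.4·1.96))
V_stall = √636.4 = 25.2 m/s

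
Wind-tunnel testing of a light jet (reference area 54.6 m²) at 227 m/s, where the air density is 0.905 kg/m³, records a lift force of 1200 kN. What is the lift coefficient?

From L = ½ρv²S·CL, rearranging gives CL = 2L/(ρv²S).
CL = 2 × 1.2×10^6 / (0.905 × 227² × 54.6) = 0.943

CL = 0.943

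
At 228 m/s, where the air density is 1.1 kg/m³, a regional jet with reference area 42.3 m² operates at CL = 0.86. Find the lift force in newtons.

L = ½ρv²S·CL = ½ × 1.1 × 228² × 42.3 × 0.86 = 1.04×10^6 N ≈ 1040 kN

L = 1.04×10^6 N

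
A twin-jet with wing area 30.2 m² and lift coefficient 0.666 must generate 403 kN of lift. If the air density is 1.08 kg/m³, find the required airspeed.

v = 193 m/s

L = ½ρv²S·CL ⇒ v = √(2L/(ρ·S·CL))
v = √(2 × 4.03×10^5 / (1.08 × 30.2 × 0.666)) = √37100 = 193 m/s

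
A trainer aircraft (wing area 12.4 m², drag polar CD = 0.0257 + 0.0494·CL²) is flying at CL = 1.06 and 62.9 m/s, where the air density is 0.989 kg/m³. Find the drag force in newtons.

D = 1970 N

CD = 0.0257 + 0.0494 × 1.06² = 0.08121
D = ½ρv²S·CD = ½ × 0.989 × 62.9² × 12.4 × 0.08121 = 1970 N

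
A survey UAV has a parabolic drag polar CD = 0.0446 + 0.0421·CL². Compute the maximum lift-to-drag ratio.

For CD = CD0 + K·CL², (L/D)max occurs at CL* = √(CD0/K) and equals 1/(2√(K·CD0)).
(L/D)max = 1/(2√(0.0421 × 0.0446)) = 1/(2 × 0.04333) = 11.5

(L/D)max = 11.5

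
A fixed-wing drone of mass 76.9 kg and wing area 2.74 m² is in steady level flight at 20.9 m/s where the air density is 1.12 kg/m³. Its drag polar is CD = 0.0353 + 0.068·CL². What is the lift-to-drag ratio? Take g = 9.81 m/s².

L/D = 9.27

In steady level flight, lift balances weight: W = mg = 76.9 × 9.81 = 754.39 N.
q = ½ρv² = ½ × 1.12 × 20.9² = 244.6 Pa.
CL = 2W/(ρv²S) = 2×754.39/(1.12×20.9²×2.74) = 1.126.
CD = 0.0353 + 0.068 × 1.126² = 0.1214.
L/D = CL/CD = 1.126 / 0.1214 = 9.27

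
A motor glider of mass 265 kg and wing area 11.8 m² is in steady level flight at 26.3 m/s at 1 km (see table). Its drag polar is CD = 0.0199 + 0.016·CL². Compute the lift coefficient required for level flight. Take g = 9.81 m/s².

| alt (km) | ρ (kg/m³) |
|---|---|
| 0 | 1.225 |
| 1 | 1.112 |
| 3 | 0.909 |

CL = 0.573

At 1 km, from the table: ρ = 1.112 kg/m³.
Level flight ⇒ L = W = m·g = 265 × 9.81 = 2599.7 N.
Dynamic pressure q = 0.5 × 1.112 × 26.3² = 384.6 Pa.
CL = W/(q·S) = 2599.7 / (384.6 × 11.8) = 0.5729.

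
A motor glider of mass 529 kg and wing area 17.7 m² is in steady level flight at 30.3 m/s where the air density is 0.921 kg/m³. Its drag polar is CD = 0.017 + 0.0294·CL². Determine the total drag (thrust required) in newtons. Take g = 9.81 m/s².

D = 233 N

Level flight ⇒ L = W = m·g = 529 × 9.81 = 5189.5 N.
Dynamic pressure q = 0.5 × 0.921 × 30.3² = 422.8 Pa.
CL = W/(q·S) = 5189.5 / (422.8 × 17.7) = 0.6935.
CD = 0.017 + 0.0294 × 0.6935² = 0.03114.
D = q·S·CD = 422.8 × 17.7 × 0.03114 = 233 N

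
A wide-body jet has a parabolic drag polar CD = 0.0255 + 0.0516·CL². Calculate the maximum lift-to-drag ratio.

(L/D)max = 13.8

For CD = CD0 + K·CL², (L/D)max occurs at CL* = √(CD0/K) and equals 1/(2√(K·CD0)).
(L/D)max = 1/(2√(0.0516 × 0.0255)) = 1/(2 × 0.03627) = 13.8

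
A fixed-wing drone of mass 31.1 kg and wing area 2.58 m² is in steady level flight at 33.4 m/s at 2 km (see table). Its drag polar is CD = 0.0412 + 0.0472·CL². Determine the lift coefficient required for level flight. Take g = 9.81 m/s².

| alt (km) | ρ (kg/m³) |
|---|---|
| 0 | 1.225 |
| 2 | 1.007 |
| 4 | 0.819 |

At 2 km, from the table: ρ = 1.007 kg/m³.
Weight W = mg = 31.1 × 9.81 = 305.09 N; in level flight L = W.
q = ½ρv² = ½ × 1.007 × 33.4² = 561.7 Pa.
Required CL = L/(qS) = 305.09/(561.7·2.58) = 0.2105.

CL = 0.211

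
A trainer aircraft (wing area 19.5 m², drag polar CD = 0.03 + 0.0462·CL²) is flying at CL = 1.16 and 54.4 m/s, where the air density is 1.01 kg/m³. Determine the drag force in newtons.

D = 2690 N

CD = 0.03 + 0.0462 × 1.16² = 0.09217
D = ½ρv²S·CD = ½ × 1.01 × 54.4² × 19.5 × 0.09217 = 2690 N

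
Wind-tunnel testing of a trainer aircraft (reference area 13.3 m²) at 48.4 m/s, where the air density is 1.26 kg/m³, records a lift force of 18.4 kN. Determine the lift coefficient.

CL = 0.937

From L = ½ρv²S·CL, rearranging gives CL = 2L/(ρv²S).
CL = 2 × 18400 / (1.26 × 48.4² × 13.3) = 0.937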